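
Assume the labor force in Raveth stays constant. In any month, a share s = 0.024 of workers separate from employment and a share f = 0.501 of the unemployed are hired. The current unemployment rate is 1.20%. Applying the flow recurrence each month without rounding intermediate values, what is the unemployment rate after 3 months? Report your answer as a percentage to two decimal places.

With a fixed labor force, u_{t+1} = u_t + s·(1−u_t) − f·u_t = u_t·(1−s−f) + s.
Here 1−s−f = 0.475 and s = 0.024.
u_1 = 0.012000 × 0.475 + 0.024 = 0.029700.
u_2 = 0.029700 × 0.475 + 0.024 = 0.038108.
u_3 = 0.038108 × 0.475 + 0.024 = 0.042101.

Unemployment rate after three months ≈ 4.21%.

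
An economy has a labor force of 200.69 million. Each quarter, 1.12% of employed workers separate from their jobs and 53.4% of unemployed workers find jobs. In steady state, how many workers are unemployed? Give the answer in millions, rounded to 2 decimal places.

About 4.12 million are unemployed in steady state.

Steady-state unemployment rate u* = s/(s+f) = 1.12/(1.12+53.4) = 0.020543.
Unemployed = u* × labor force = 0.020543 × 200.69 ≈ 4.12 million.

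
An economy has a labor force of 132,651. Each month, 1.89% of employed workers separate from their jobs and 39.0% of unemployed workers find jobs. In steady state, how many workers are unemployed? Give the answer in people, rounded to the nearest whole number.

Steady-state unemployment rate u* = s/(s+f) = 1.89/(1.89+39.0) = 0.046222.
Unemployed = u* × labor force = 0.046222 × 132,651 ≈ 6,131.

About 6,131 are unemployed in steady state.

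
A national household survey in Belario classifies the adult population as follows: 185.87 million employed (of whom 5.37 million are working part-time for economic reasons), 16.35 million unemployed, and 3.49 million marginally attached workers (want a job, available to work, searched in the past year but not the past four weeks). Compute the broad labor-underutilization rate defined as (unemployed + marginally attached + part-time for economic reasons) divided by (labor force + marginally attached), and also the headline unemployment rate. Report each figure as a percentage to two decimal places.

Labor force = 185.87 + 16.35 = 202.22 million.
Numerator = 16.35 + 3.49 + 5.37 = 25.21 million.
Denominator = 202.22 + 3.49 = 205.71 million.
Broad rate = 25.21 / 205.71 = 12.26%.
Headline unemployment rate = 16.35 / 202.22 = 8.09%.

Broad underutilization rate ≈ 12.26%; headline unemployment rate ≈ 8.09%.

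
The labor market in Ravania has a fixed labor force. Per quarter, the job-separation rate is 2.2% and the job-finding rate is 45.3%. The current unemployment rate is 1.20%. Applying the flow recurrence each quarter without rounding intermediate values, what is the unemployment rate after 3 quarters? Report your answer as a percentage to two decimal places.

Unemployment rate after three quarters ≈ 4.14%.

With a fixed labor force, u_{t+1} = u_t + s·(1−u_t) − f·u_t = u_t·(1−s−f) + s.
Here 1−s−f = 0.525 and s = 0.022.
u_1 = 0.012000 × 0.525 + 0.022 = 0.028300.
u_2 = 0.028300 × 0.525 + 0.022 = 0.036858.
u_3 = 0.036858 × 0.525 + 0.022 = 0.041350.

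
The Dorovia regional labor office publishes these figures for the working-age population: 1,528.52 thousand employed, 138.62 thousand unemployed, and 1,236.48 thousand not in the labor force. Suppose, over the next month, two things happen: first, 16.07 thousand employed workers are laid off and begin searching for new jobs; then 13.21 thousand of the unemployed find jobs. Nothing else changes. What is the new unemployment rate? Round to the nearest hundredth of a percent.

Initially, labor force = 1,528.52 + 138.62 = 1,667.14 thousand, so u = 138.62/1,667.14 = 8.31%.
After the first change, employed falls and unemployed rises by 16.07; labor force unchanged → E = 1,512.45, U = 154.69, labor force = 1,667.14 thousand.
After the second change, unemployed falls and employed rises by 13.21; labor force unchanged → E = 1,525.66, U = 141.48, labor force = 1,667.14 thousand.
New unemployment rate = 141.48 / 1,667.14 = 8.49%.

New unemployment rate ≈ 8.49%.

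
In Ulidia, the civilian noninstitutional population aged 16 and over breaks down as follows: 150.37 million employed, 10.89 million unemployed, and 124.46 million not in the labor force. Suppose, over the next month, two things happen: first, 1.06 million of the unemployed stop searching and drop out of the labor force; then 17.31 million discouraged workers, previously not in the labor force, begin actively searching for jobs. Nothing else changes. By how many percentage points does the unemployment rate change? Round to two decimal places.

Initially, labor force = 150.37 + 10.89 = 161.26 million, so u = 10.89/161.26 = 6.75%.
After the first change, unemployed and labor force both fall by 1.06 → E = 150.37, U = 9.83, labor force = 160.20 million.
After the second change, unemployed and labor force both rise by 17.31 → E = 150.37, U = 27.14, labor force = 177.51 million.
New unemployment rate = 27.14 / 177.51 = 15.29%.
Change = 15.29% − 6.75% = +8.54 percentage points.

The unemployment rate changes by +8.54 percentage points.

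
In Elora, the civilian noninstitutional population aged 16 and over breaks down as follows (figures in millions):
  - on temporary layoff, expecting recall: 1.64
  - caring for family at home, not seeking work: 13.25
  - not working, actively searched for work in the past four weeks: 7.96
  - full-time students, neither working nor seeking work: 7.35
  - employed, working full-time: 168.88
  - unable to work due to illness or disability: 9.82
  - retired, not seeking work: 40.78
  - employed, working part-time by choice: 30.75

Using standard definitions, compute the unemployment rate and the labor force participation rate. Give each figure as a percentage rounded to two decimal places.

Employed = 168.88 + 30.75 = 199.63 million.
Unemployed = 1.64 + 7.96 = 9.60 million (jobless and actively searching, or on temporary layoff).
Labor force = 199.63 + 9.60 = 209.23 million.
Not in labor force = 13.25 + 7.35 + 9.82 + 40.78 = 71.20 million (those not working and not actively searching are outside the labor force).
Civilian working-age population = 209.23 + 71.20 = 280.43 million.
Unemployment rate = 9.60 / 209.23 = 4.59%.
Labor force participation rate = 209.23 / 280.43 = 74.61%.

Unemployment rate ≈ 4.59%; labor force participation rate ≈ 74.61%.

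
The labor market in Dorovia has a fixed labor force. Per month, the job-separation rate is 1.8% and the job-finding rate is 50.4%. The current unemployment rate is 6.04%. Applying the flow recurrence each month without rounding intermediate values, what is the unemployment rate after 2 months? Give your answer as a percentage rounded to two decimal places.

With a fixed labor force, u_{t+1} = u_t + s·(1−u_t) − f·u_t = u_t·(1−s−f) + s.
Here 1−s−f = 0.478 and s = 0.018.
u_1 = 0.060400 × 0.478 + 0.018 = 0.046871.
u_2 = 0.046871 × 0.478 + 0.018 = 0.040404.

Unemployment rate after two months ≈ 4.04%.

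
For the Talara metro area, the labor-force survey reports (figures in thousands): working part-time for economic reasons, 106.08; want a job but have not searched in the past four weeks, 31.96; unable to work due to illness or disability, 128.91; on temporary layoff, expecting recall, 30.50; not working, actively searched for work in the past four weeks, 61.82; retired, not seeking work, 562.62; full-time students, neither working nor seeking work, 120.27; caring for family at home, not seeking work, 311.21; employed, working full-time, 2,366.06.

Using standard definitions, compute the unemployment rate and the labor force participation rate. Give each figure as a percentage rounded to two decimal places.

Unemployment rate ≈ 3.60%; labor force participation rate ≈ 68.95%.

Employed = 106.08 + 2,366.06 = 2,472.14 thousand (anyone who worked, including part-time for economic reasons, counts as employed).
Unemployed = 30.50 + 61.82 = 92.32 thousand (jobless and actively searching, or on temporary layoff).
Labor force = 2,472.14 + 92.32 = 2,564.46 thousand.
Not in labor force = 31.96 + 128.91 + 562.62 + 120.27 + 311.21 = 1,154.97 thousand (those not working and not actively searching are outside the labor force — including those who want a job but have given up searching).
Civilian working-age population = 2,564.46 + 1,154.97 = 3,719.43 thousand.
Unemployment rate = 92.32 / 2,564.46 = 3.60%.
Labor force participation rate = 2,564.46 / 3,719.43 = 68.95%.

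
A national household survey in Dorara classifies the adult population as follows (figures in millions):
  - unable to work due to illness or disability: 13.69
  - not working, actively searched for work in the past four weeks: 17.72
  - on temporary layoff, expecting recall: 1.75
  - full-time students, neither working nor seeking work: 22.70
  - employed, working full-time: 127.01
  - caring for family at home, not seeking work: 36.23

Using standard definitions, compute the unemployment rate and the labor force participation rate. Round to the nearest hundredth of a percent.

Unemployment rate ≈ 13.29%; labor force participation rate ≈ 66.86%.

Employed = 127.01 million.
Unemployed = 17.72 + 1.75 = 19.47 million (jobless and actively searching, or on temporary layoff).
Labor force = 127.01 + 19.47 = 146.48 million.
Not in labor force = 13.69 + 22.70 + 36.23 = 72.62 million (those not working and not actively searching are outside the labor force).
Civilian working-age population = 146.48 + 72.62 = 219.10 million.
Unemployment rate = 19.47 / 146.48 = 13.29%.
Labor force participation rate = 146.48 / 219.10 = 66.86%.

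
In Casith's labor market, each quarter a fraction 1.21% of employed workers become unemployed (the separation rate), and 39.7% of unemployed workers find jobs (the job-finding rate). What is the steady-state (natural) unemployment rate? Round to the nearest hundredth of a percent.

Steady-state unemployment rate ≈ 2.96%.

At steady state the flows balance: s·E = f·U, so U/(E+U) = s/(s+f).
u* = 1.21 / (1.21 + 39.7) = 1.21 / 40.91 = 2.96%.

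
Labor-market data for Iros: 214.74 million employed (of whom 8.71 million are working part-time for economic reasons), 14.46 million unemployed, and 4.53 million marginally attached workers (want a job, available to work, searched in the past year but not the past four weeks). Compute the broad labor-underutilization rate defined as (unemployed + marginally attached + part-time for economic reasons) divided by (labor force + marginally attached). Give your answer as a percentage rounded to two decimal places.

Broad underutilization rate ≈ 11.85%.

Labor force = 214.74 + 14.46 = 229.20 million.
Numerator = 14.46 + 4.53 + 8.71 = 27.70 million.
Denominator = 229.20 + 4.53 = 233.73 million.
Broad rate = 27.70 / 233.73 = 11.85%.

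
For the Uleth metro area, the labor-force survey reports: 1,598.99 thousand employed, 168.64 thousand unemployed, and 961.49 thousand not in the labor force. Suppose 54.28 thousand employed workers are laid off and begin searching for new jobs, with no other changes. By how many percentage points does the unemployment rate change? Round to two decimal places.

Initially, labor force = 1,598.99 + 168.64 = 1,767.63 thousand, so u = 168.64/1,767.63 = 9.54%.
After the change, employed falls and unemployed rises by 54.28; labor force unchanged → E = 1,544.71, U = 222.92, labor force = 1,767.63 thousand.
New unemployment rate = 222.92 / 1,767.63 = 12.61%.
Change = 12.61% − 9.54% = +3.07 percentage points.

The unemployment rate changes by +3.07 percentage points.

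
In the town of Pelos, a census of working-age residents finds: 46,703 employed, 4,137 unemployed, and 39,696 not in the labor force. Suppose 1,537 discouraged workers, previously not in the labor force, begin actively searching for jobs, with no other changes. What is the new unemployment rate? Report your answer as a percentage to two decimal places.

Initially, labor force = 46,703 + 4,137 = 50,840, so u = 4,137/50,840 = 8.14%.
After the change, unemployed and labor force both rise by 1,537 → E = 46,703, U = 5,674, labor force = 52,377.
New unemployment rate = 5,674 / 52,377 = 10.83%.

New unemployment rate ≈ 10.83%.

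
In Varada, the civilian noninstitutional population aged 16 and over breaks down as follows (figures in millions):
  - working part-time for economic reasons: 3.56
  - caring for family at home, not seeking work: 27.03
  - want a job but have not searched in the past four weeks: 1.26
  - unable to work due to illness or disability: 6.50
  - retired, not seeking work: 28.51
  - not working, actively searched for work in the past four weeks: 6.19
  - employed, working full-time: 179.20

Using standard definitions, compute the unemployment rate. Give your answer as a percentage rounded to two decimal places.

Unemployment rate ≈ 3.28%.

Employed = 3.56 + 179.20 = 182.76 million (anyone who worked, including part-time for economic reasons, counts as employed).
Unemployed = 6.19 million.
Labor force = 182.76 + 6.19 = 188.95 million.
Unemployment rate = 6.19 / 188.95 = 3.28%.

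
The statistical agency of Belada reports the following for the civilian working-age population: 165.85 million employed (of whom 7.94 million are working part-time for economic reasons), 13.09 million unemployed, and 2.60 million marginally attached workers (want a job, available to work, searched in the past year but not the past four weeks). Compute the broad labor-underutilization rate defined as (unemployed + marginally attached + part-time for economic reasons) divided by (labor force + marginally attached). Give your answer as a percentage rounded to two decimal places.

Labor force = 165.85 + 13.09 = 178.94 million.
Numerator = 13.09 + 2.60 + 7.94 = 23.63 million.
Denominator = 178.94 + 2.60 = 181.54 million.
Broad rate = 23.63 / 181.54 = 13.02%.

Broad underutilization rate ≈ 13.02%.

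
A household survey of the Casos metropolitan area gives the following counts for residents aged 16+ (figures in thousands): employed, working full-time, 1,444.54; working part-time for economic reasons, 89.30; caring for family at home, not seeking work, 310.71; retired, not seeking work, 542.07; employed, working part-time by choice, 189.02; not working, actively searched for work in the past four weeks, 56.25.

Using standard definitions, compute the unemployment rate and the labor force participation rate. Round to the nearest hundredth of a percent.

Employed = 1,444.54 + 89.30 + 189.02 = 1,722.86 thousand (anyone who worked, including part-time for economic reasons, counts as employed).
Unemployed = 56.25 thousand.
Labor force = 1,722.86 + 56.25 = 1,779.11 thousand.
Not in labor force = 310.71 + 542.07 = 852.78 thousand (those not working and not actively searching are outside the labor force).
Civilian working-age population = 1,779.11 + 852.78 = 2,631.89 thousand.
Unemployment rate = 56.25 / 1,779.11 = 3.16%.
Labor force participation rate = 1,779.11 / 2,631.89 = 67.60%.

Unemployment rate ≈ 3.16%; labor force participation rate ≈ 67.60%.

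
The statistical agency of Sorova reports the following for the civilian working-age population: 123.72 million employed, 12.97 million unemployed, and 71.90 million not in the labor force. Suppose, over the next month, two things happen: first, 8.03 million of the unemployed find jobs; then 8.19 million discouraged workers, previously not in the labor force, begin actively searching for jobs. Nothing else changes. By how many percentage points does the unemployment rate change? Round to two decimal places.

Initially, labor force = 123.72 + 12.97 = 136.69 million, so u = 12.97/136.69 = 9.49%.
After the first change, unemployed falls and employed rises by 8.03; labor force unchanged → E = 131.75, U = 4.94, labor force = 136.69 million.
After the second change, unemployed and labor force both rise by 8.19 → E = 131.75, U = 13.13, labor force = 144.88 million.
New unemployment rate = 13.13 / 144.88 = 9.06%.
Change = 9.06% − 9.49% = −0.43 percentage points.

The unemployment rate changes by −0.43 percentage points.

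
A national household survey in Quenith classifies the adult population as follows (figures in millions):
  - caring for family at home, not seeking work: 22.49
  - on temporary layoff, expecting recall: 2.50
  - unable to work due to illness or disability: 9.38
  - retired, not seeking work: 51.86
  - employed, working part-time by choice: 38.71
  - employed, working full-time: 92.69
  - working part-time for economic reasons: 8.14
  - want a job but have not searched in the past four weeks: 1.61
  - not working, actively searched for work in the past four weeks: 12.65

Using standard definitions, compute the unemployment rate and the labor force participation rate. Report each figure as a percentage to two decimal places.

Unemployment rate ≈ 9.79%; labor force participation rate ≈ 64.45%.

Employed = 38.71 + 92.69 + 8.14 = 139.54 million (anyone who worked, including part-time for economic reasons, counts as employed).
Unemployed = 2.50 + 12.65 = 15.15 million (jobless and actively searching, or on temporary layoff).
Labor force = 139.54 + 15.15 = 154.69 million.
Not in labor force = 22.49 + 9.38 + 51.86 + 1.61 = 85.34 million (those not working and not actively searching are outside the labor force — including those who want a job but have given up searching).
Civilian working-age population = 154.69 + 85.34 = 240.03 million.
Unemployment rate = 15.15 / 154.69 = 9.79%.
Labor force participation rate = 154.69 / 240.03 = 64.45%.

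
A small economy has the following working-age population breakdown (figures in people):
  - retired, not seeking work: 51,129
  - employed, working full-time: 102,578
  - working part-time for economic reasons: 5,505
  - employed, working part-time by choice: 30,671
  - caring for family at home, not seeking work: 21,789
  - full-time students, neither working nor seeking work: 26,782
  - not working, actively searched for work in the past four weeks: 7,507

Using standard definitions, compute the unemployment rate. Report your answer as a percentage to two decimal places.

Employed = 102,578 + 5,505 + 30,671 = 138,754 (anyone who worked, including part-time for economic reasons, counts as employed).
Unemployed = 7,507.
Labor force = 138,754 + 7,507 = 146,261.
Unemployment rate = 7,507 / 146,261 = 5.13%.

Unemployment rate ≈ 5.13%.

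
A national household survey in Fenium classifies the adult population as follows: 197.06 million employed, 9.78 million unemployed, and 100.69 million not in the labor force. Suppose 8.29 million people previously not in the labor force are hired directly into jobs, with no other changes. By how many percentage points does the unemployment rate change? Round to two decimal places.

The unemployment rate changes by −0.18 percentage points.

Initially, labor force = 197.06 + 9.78 = 206.84 million, so u = 9.78/206.84 = 4.73%.
After the change, employed and labor force both rise by 8.29; unemployed unchanged → E = 205.35, U = 9.78, labor force = 215.13 million.
New unemployment rate = 9.78 / 215.13 = 4.55%.
Change = 4.55% − 4.73% = −0.18 percentage points.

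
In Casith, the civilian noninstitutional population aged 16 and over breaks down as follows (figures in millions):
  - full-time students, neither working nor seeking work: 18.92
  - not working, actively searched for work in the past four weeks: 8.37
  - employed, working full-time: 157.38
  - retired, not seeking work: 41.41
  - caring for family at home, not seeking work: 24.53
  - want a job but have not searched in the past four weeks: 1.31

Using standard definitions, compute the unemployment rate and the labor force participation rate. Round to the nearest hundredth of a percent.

Unemployment rate ≈ 5.05%; labor force participation rate ≈ 65.79%.

Employed = 157.38 million.
Unemployed = 8.37 million.
Labor force = 157.38 + 8.37 = 165.75 million.
Not in labor force = 18.92 + 41.41 + 24.53 + 1.31 = 86.17 million (those not working and not actively searching are outside the labor force — including those who want a job but have given up searching).
Civilian working-age population = 165.75 + 86.17 = 251.92 million.
Unemployment rate = 8.37 / 165.75 = 5.05%.
Labor force participation rate = 165.75 / 251.92 = 65.79%.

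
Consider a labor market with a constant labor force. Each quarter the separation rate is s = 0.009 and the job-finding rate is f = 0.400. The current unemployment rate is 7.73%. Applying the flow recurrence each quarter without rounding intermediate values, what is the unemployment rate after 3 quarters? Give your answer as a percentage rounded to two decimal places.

With a fixed labor force, u_{t+1} = u_t + s·(1−u_t) − f·u_t = u_t·(1−s−f) + s.
Here 1−s−f = 0.591 and s = 0.009.
u_1 = 0.077300 × 0.591 + 0.009 = 0.054684.
u_2 = 0.054684 × 0.591 + 0.009 = 0.041318.
u_3 = 0.041318 × 0.591 + 0.009 = 0.033419.

Unemployment rate after three quarters ≈ 3.34%.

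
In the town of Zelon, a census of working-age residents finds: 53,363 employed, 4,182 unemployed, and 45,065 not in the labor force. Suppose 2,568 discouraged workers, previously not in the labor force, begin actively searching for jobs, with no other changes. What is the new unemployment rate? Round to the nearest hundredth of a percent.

Initially, labor force = 53,363 + 4,182 = 57,545, so u = 4,182/57,545 = 7.27%.
After the change, unemployed and labor force both rise by 2,568 → E = 53,363, U = 6,750, labor force = 60,113.
New unemployment rate = 6,750 / 60,113 = 11.23%.

New unemployment rate ≈ 11.23%.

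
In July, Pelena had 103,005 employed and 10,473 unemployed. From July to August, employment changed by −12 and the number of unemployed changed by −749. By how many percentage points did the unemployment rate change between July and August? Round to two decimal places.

July: labor force = 103,005 + 10,473 = 113,478; u = 10,473/113,478 = 9.23%.
August: labor force = 102,993 + 9,724 = 112,717; u = 9,724/112,717 = 8.63%.
Change = 8.63% − 9.23% = −0.60 pp.

The unemployment rate changed by −0.60 percentage points.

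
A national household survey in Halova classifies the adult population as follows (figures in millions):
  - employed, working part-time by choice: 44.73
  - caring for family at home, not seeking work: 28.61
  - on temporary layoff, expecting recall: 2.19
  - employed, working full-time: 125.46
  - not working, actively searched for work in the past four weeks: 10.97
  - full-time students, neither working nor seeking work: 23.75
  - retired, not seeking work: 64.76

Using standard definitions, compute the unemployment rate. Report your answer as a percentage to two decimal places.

Employed = 44.73 + 125.46 = 170.19 million.
Unemployed = 2.19 + 10.97 = 13.16 million (jobless and actively searching, or on temporary layoff).
Labor force = 170.19 + 13.16 = 183.35 million.
Unemployment rate = 13.16 / 183.35 = 7.18%.

Unemployment rate ≈ 7.18%.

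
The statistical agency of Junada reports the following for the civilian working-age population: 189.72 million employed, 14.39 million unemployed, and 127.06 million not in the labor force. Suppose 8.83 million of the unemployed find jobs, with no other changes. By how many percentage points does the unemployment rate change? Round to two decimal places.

The unemployment rate changes by −4.33 percentage points.

Initially, labor force = 189.72 + 14.39 = 204.11 million, so u = 14.39/204.11 = 7.05%.
After the change, unemployed falls and employed rises by 8.83; labor force unchanged → E = 198.55, U = 5.56, labor force = 204.11 million.
New unemployment rate = 5.56 / 204.11 = 2.72%.
Change = 2.72% − 7.05% = −4.33 percentage points.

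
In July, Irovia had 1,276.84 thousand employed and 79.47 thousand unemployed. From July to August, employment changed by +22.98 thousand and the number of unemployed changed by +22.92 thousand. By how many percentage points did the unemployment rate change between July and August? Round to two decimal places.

The unemployment rate changed by +1.44 percentage points.

July: labor force = 1,276.84 + 79.47 = 1,356.31; u = 79.47/1,356.31 = 5.86%.
August: labor force = 1,299.82 + 102.39 = 1,402.21; u = 102.39/1,402.21 = 7.30%.
Change = 7.30% − 5.86% = +1.44 pp.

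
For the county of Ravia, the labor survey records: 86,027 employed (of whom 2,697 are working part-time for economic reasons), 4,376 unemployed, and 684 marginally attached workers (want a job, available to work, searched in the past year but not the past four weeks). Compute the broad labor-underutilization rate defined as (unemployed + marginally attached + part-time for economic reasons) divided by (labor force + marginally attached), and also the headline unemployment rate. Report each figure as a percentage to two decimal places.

Broad underutilization rate ≈ 8.52%; headline unemployment rate ≈ 4.84%.

Labor force = 86,027 + 4,376 = 90,403.
Numerator = 4,376 + 684 + 2,697 = 7,757.
Denominator = 90,403 + 684 = 91,087.
Broad rate = 7,757 / 91,087 = 8.52%.
Headline unemployment rate = 4,376 / 90,403 = 4.84%.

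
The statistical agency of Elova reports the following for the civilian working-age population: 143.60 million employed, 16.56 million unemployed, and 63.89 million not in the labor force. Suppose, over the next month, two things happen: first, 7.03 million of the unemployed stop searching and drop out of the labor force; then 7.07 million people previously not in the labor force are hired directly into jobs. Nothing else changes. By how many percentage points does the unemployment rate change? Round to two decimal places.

Initially, labor force = 143.60 + 16.56 = 160.16 million, so u = 16.56/160.16 = 10.34%.
After the first change, unemployed and labor force both fall by 7.03 → E = 143.60, U = 9.53, labor force = 153.13 million.
After the second change, employed and labor force both rise by 7.07; unemployed unchanged → E = 150.67, U = 9.53, labor force = 160.20 million.
New unemployment rate = 9.53 / 160.20 = 5.95%.
Change = 5.95% − 10.34% = −4.39 percentage points.

The unemployment rate changes by −4.39 percentage points.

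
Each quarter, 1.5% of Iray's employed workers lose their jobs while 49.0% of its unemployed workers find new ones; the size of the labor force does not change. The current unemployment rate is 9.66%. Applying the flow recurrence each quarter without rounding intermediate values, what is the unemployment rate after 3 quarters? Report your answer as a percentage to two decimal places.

Unemployment rate after three quarters ≈ 3.78%.

With a fixed labor force, u_{t+1} = u_t + s·(1−u_t) − f·u_t = u_t·(1−s−f) + s.
Here 1−s−f = 0.495 and s = 0.015.
u_1 = 0.096600 × 0.495 + 0.015 = 0.062817.
u_2 = 0.062817 × 0.495 + 0.015 = 0.046094.
u_3 = 0.046094 × 0.495 + 0.015 = 0.037817.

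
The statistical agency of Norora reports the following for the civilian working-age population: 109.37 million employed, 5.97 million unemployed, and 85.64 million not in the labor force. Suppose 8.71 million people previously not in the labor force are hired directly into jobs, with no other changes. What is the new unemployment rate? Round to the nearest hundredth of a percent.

New unemployment rate ≈ 4.81%.

Initially, labor force = 109.37 + 5.97 = 115.34 million, so u = 5.97/115.34 = 5.18%.
After the change, employed and labor force both rise by 8.71; unemployed unchanged → E = 118.08, U = 5.97, labor force = 124.05 million.
New unemployment rate = 5.97 / 124.05 = 4.81%.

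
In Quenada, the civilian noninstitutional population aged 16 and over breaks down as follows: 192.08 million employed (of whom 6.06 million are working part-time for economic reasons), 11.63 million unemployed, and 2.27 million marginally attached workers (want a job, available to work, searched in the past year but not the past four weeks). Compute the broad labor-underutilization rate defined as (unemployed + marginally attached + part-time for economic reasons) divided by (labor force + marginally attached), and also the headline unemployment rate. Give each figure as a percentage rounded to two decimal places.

Labor force = 192.08 + 11.63 = 203.71 million.
Numerator = 11.63 + 2.27 + 6.06 = 19.96 million.
Denominator = 203.71 + 2.27 = 205.98 million.
Broad rate = 19.96 / 205.98 = 9.69%.
Headline unemployment rate = 11.63 / 203.71 = 5.71%.

Broad underutilization rate ≈ 9.69%; headline unemployment rate ≈ 5.71%.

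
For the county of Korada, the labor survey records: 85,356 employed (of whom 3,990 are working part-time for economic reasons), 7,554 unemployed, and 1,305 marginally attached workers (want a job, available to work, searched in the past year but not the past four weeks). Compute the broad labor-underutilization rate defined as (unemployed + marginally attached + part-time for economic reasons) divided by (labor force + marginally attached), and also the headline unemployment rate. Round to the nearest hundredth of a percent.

Broad underutilization rate ≈ 13.64%; headline unemployment rate ≈ 8.13%.

Labor force = 85,356 + 7,554 = 92,910.
Numerator = 7,554 + 1,305 + 3,990 = 12,849.
Denominator = 92,910 + 1,305 = 94,215.
Broad rate = 12,849 / 94,215 = 13.64%.
Headline unemployment rate = 7,554 / 92,910 = 8.13%.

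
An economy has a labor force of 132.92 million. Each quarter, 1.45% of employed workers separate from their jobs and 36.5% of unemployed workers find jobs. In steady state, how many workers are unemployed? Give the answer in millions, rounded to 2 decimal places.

About 5.08 million are unemployed in steady state.

Steady-state unemployment rate u* = s/(s+f) = 1.45/(1.45+36.5) = 0.038208.
Unemployed = u* × labor force = 0.038208 × 132.92 ≈ 5.08 million.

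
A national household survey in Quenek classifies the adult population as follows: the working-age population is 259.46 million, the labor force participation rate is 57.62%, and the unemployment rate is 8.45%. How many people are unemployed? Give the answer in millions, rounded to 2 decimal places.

Labor force = 0.5762 × 259.46 = 149.50 million.
Unemployed = 0.0845 × 149.50 ≈ 12.63 million.

About 12.63 million are unemployed.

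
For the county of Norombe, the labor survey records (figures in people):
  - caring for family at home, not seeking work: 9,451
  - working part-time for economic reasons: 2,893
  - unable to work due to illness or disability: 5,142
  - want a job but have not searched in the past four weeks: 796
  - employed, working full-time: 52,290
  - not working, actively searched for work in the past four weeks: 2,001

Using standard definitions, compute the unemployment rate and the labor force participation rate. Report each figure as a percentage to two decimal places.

Unemployment rate ≈ 3.50%; labor force participation rate ≈ 78.80%.

Employed = 2,893 + 52,290 = 55,183 (anyone who worked, including part-time for economic reasons, counts as employed).
Unemployed = 2,001.
Labor force = 55,183 + 2,001 = 57,184.
Not in labor force = 9,451 + 5,142 + 796 = 15,389 (those not working and not actively searching are outside the labor force — including those who want a job but have given up searching).
Civilian working-age population = 57,184 + 15,389 = 72,573.
Unemployment rate = 2,001 / 57,184 = 3.50%.
Labor force participation rate = 57,184 / 72,573 = 78.80%.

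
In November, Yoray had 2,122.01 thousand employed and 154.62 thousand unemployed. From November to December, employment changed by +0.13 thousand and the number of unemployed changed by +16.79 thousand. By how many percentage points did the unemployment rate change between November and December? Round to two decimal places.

The unemployment rate changed by +0.68 percentage points.

November: labor force = 2,122.01 + 154.62 = 2,276.63; u = 154.62/2,276.63 = 6.79%.
December: labor force = 2,122.14 + 171.41 = 2,293.55; u = 171.41/2,293.55 = 7.47%.
Change = 7.47% − 6.79% = +0.68 pp.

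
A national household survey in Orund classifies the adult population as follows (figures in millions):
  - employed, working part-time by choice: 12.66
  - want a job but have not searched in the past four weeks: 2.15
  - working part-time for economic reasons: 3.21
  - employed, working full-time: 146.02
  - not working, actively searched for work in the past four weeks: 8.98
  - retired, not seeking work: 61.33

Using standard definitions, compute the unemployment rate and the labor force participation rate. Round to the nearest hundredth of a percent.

Employed = 12.66 + 3.21 + 146.02 = 161.89 million (anyone who worked, including part-time for economic reasons, counts as employed).
Unemployed = 8.98 million.
Labor force = 161.89 + 8.98 = 170.87 million.
Not in labor force = 2.15 + 61.33 = 63.48 million (those not working and not actively searching are outside the labor force — including those who want a job but have given up searching).
Civilian working-age population = 170.87 + 63.48 = 234.35 million.
Unemployment rate = 8.98 / 170.87 = 5.26%.
Labor force participation rate = 170.87 / 234.35 = 72.91%.

Unemployment rate ≈ 5.26%; labor force participation rate ≈ 72.91%.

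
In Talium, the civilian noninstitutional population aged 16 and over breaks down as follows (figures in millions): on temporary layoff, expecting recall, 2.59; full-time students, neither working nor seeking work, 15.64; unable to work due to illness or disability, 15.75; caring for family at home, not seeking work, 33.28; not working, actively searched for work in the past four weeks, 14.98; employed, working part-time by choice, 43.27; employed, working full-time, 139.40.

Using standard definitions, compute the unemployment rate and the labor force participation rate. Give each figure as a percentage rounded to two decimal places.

Employed = 43.27 + 139.40 = 182.67 million.
Unemployed = 2.59 + 14.98 = 17.57 million (jobless and actively searching, or on temporary layoff).
Labor force = 182.67 + 17.57 = 200.24 million.
Not in labor force = 15.64 + 15.75 + 33.28 = 64.67 million (those not working and not actively searching are outside the labor force).
Civilian working-age population = 200.24 + 64.67 = 264.91 million.
Unemployment rate = 17.57 / 200.24 = 8.77%.
Labor force participation rate = 200.24 / 264.91 = 75.59%.

Unemployment rate ≈ 8.77%; labor force participation rate ≈ 75.59%.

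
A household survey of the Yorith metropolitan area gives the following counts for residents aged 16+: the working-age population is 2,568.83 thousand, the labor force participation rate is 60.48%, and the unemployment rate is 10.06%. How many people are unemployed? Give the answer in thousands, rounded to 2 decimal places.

About 156.30 thousand are unemployed.

Labor force = 0.6048 × 2,568.83 = 1,553.63 thousand.
Unemployed = 0.1006 × 1,553.63 ≈ 156.30 thousand.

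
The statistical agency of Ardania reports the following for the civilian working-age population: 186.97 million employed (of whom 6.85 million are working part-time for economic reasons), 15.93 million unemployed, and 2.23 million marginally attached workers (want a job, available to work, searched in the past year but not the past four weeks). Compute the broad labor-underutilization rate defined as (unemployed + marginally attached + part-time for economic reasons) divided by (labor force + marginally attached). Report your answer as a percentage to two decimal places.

Broad underutilization rate ≈ 12.19%.

Labor force = 186.97 + 15.93 = 202.90 million.
Numerator = 15.93 + 2.23 + 6.85 = 25.01 million.
Denominator = 202.90 + 2.23 = 205.13 million.
Broad rate = 25.01 / 205.13 = 12.19%.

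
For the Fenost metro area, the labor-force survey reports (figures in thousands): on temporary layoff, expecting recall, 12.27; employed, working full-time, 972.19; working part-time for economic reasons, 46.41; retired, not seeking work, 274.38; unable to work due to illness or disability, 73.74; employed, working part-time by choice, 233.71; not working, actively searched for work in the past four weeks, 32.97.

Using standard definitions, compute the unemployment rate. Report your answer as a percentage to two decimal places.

Unemployment rate ≈ 3.49%.

Employed = 972.19 + 46.41 + 233.71 = 1,252.31 thousand (anyone who worked, including part-time for economic reasons, counts as employed).
Unemployed = 12.27 + 32.97 = 45.24 thousand (jobless and actively searching, or on temporary layoff).
Labor force = 1,252.31 + 45.24 = 1,297.55 thousand.
Unemployment rate = 45.24 / 1,297.55 = 3.49%.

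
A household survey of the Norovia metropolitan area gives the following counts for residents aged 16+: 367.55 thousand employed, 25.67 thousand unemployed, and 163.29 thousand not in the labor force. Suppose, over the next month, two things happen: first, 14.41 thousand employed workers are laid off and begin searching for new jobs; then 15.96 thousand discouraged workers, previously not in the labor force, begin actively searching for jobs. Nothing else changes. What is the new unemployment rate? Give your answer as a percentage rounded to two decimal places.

Initially, labor force = 367.55 + 25.67 = 393.22 thousand, so u = 25.67/393.22 = 6.53%.
After the first change, employed falls and unemployed rises by 14.41; labor force unchanged → E = 353.14, U = 40.08, labor force = 393.22 thousand.
After the second change, unemployed and labor force both rise by 15.96 → E = 353.14, U = 56.04, labor force = 409.18 thousand.
New unemployment rate = 56.04 / 409.18 = 13.70%.

New unemployment rate ≈ 13.70%.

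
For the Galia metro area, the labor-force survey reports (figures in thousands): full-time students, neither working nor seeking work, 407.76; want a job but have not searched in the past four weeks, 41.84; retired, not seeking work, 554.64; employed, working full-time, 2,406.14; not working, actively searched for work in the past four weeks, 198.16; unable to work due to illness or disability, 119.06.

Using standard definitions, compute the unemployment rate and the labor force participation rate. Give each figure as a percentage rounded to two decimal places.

Employed = 2,406.14 thousand.
Unemployed = 198.16 thousand.
Labor force = 2,406.14 + 198.16 = 2,604.30 thousand.
Not in labor force = 407.76 + 41.84 + 554.64 + 119.06 = 1,123.30 thousand (those not working and not actively searching are outside the labor force — including those who want a job but have given up searching).
Civilian working-age population = 2,604.30 + 1,123.30 = 3,727.60 thousand.
Unemployment rate = 198.16 / 2,604.30 = 7.61%.
Labor force participation rate = 2,604.30 / 3,727.60 = 69.87%.

Unemployment rate ≈ 7.61%; labor force participation rate ≈ 69.87%.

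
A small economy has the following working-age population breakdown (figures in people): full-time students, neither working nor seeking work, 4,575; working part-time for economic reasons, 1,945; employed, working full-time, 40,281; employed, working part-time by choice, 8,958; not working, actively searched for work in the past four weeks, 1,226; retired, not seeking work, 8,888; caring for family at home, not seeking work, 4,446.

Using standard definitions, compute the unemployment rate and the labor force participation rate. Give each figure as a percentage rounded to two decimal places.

Unemployment rate ≈ 2.34%; labor force participation rate ≈ 74.53%.

Employed = 1,945 + 40,281 + 8,958 = 51,184 (anyone who worked, including part-time for economic reasons, counts as employed).
Unemployed = 1,226.
Labor force = 51,184 + 1,226 = 52,410.
Not in labor force = 4,575 + 8,888 + 4,446 = 17,909 (those not working and not actively searching are outside the labor force).
Civilian working-age population = 52,410 + 17,909 = 70,319.
Unemployment rate = 1,226 / 52,410 = 2.34%.
Labor force participation rate = 52,410 / 70,319 = 74.53%.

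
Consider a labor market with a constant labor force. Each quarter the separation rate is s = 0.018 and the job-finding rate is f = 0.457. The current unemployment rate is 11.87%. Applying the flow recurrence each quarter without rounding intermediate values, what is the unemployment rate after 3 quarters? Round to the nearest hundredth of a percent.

Unemployment rate after three quarters ≈ 4.96%.

With a fixed labor force, u_{t+1} = u_t + s·(1−u_t) − f·u_t = u_t·(1−s−f) + s.
Here 1−s−f = 0.525 and s = 0.018.
u_1 = 0.118700 × 0.525 + 0.018 = 0.080318.
u_2 = 0.080318 × 0.525 + 0.018 = 0.060167.
u_3 = 0.060167 × 0.525 + 0.018 = 0.049588.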